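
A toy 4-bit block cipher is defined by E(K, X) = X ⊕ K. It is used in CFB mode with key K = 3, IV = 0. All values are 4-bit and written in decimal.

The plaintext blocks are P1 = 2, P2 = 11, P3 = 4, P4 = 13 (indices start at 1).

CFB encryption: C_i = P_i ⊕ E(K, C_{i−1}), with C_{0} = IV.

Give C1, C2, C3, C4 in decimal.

C1: E(K, 0) = 3; 2 ⊕ 3 = 1.
C2: E(K, 1) = 2; 11 ⊕ 2 = 9.
C3: E(K, 9) = 10; 4 ⊕ 10 = 14.
C4: E(K, 14) = 13; 13 ⊕ 13 = 0.

C1 = 1, C2 = 9, C3 = 14, C4 = 0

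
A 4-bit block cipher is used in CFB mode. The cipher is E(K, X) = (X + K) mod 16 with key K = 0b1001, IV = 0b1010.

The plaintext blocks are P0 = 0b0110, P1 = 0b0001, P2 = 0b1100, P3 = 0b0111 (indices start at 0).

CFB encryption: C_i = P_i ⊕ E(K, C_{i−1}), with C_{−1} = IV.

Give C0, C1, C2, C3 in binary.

C0 = 0b0101, C1 = 0b1111, C2 = 0b0100, C3 = 0b1010

C0: E(K, 0b1010) = 0b0011; 0b0110 ⊕ 0b0011 = 0b0101.
C1: E(K, 0b0101) = 0b1110; 0b0001 ⊕ 0b1110 = 0b1111.
C2: E(K, 0b1111) = 0b1000; 0b1100 ⊕ 0b1000 = 0b0100.
C3: E(K, 0b0100) = 0b1101; 0b0111 ⊕ 0b1101 = 0b1010.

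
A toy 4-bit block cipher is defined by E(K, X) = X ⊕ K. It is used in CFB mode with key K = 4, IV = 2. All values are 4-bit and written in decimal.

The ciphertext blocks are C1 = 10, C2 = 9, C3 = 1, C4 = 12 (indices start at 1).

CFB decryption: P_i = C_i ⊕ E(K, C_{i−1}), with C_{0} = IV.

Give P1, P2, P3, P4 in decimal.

P1: E(K, 2) = 6; 10 ⊕ 6 = 12.
P2: E(K, 10) = 14; 9 ⊕ 14 = 7.
P3: E(K, 9) = 13; 1 ⊕ 13 = 12.
P4: E(K, 1) = 5; 12 ⊕ 5 = 9.

P1 = 12, P2 = 7, P3 = 12, P4 = 9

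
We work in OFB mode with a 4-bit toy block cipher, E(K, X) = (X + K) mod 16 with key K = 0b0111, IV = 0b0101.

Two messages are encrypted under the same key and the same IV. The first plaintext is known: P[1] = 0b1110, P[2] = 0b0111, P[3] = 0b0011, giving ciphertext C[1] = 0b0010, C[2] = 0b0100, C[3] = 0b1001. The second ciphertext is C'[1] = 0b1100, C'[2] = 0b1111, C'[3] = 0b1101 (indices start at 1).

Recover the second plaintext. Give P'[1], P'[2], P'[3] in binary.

In OFB with a reused IV, both messages share the same keystream S_i, so C_i ⊕ C'_i = P_i ⊕ P'_i and thus P'_i = P_i ⊕ C_i ⊕ C'_i.
P'[1]: 0b1110 ⊕ 0b0010 ⊕ 0b1100 = 0b0000.
P'[2]: 0b0111 ⊕ 0b0100 ⊕ 0b1111 = 0b1100.
P'[3]: 0b0011 ⊕ 0b1001 ⊕ 0b1101 = 0b0111.

P'[1] = 0b0000, P'[2] = 0b1100, P'[3] = 0b0111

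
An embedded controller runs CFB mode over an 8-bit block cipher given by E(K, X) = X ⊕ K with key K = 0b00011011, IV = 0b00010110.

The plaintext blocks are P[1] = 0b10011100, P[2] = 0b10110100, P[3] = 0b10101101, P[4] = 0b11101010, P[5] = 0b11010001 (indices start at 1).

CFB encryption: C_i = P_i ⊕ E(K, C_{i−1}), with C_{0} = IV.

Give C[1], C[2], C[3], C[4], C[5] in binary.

C[1]: E(K, 0b00010110) = 0b00001101; 0b10011100 ⊕ 0b00001101 = 0b10010001.
C[2]: E(K, 0b10010001) = 0b10001010; 0b10110100 ⊕ 0b10001010 = 0b00111110.
C[3]: E(K, 0b00111110) = 0b00100101; 0b10101101 ⊕ 0b00100101 = 0b10001000.
C[4]: E(K, 0b10001000) = 0b10010011; 0b11101010 ⊕ 0b10010011 = 0b01111001.
C[5]: E(K, 0b01111001) = 0b01100010; 0b11010001 ⊕ 0b01100010 = 0b10110011.

C[1] = 0b10010001, C[2] = 0b00111110, C[3] = 0b10001000, C[4] = 0b01111001, C[5] = 0b10110011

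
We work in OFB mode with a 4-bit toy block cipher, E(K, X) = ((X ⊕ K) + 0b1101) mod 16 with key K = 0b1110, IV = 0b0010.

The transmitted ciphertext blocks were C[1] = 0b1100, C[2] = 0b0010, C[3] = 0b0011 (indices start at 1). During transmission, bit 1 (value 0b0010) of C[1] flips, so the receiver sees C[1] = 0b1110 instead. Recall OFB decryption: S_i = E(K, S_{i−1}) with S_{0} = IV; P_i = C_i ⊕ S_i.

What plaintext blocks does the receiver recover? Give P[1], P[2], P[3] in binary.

Only C[1] changed, to 0b1110. In OFB, a change in C_i flips the same bit in P_i only; the keystream is unaffected. Decrypting the received ciphertext:
P[1]: S = E(K, 0b0010) = 0b1001; 0b1110 ⊕ 0b1001 = 0b0111.
P[2]: S = E(K, 0b1001) = 0b0100; 0b0010 ⊕ 0b0100 = 0b0110.
P[3]: S = E(K, 0b0100) = 0b0111; 0b0011 ⊕ 0b0111 = 0b0100.
Blocks that differ from the original plaintext: P[1].

P[1] = 0b0111, P[2] = 0b0110, P[3] = 0b0100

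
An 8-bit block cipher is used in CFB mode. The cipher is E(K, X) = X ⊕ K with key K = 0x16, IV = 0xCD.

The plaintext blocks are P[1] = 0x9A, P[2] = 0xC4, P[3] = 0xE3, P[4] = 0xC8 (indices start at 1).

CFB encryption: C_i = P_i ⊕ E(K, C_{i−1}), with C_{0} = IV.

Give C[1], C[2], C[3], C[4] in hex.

C[1] = 0x41, C[2] = 0x93, C[3] = 0x66, C[4] = 0xB8

C[1]: E(K, 0xCD) = 0xDB; 0x9A ⊕ 0xDB = 0x41.
C[2]: E(K, 0x41) = 0x57; 0xC4 ⊕ 0x57 = 0x93.
C[3]: E(K, 0x93) = 0x85; 0xE3 ⊕ 0x85 = 0x66.
C[4]: E(K, 0x66) = 0x70; 0xC8 ⊕ 0x70 = 0xB8.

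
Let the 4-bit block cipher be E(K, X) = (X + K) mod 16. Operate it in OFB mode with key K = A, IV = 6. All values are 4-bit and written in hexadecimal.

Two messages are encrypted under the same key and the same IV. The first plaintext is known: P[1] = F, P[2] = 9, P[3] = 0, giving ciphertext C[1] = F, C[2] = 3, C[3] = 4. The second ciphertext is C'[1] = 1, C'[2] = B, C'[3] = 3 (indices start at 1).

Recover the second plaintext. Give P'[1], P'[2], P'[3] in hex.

In OFB with a reused IV, both messages share the same keystream S_i, so C_i ⊕ C'_i = P_i ⊕ P'_i and thus P'_i = P_i ⊕ C_i ⊕ C'_i.
P'[1]: F ⊕ F ⊕ 1 = 1.
P'[2]: 9 ⊕ 3 ⊕ B = 1.
P'[3]: 0 ⊕ 4 ⊕ 3 = 7.

P'[1] = 1, P'[2] = 1, P'[3] = 7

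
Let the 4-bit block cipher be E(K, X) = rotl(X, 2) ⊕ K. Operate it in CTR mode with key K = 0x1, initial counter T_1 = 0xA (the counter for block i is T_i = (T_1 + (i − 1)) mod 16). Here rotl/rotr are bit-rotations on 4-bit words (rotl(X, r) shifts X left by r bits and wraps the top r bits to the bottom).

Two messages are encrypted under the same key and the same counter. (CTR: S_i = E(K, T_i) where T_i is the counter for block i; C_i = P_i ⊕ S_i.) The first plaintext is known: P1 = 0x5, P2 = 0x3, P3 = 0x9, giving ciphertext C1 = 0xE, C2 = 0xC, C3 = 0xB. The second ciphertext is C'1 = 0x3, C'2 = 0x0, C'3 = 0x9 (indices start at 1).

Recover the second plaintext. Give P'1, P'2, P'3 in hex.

P'1 = 0x8, P'2 = 0xF, P'3 = 0xB

In CTR with a reused counter, both messages share the same keystream S_i, so C_i ⊕ C'_i = P_i ⊕ P'_i and thus P'_i = P_i ⊕ C_i ⊕ C'_i.
P'1: 0x5 ⊕ 0xE ⊕ 0x3 = 0x8.
P'2: 0x3 ⊕ 0xC ⊕ 0x0 = 0xF.
P'3: 0x9 ⊕ 0xB ⊕ 0x9 = 0xB.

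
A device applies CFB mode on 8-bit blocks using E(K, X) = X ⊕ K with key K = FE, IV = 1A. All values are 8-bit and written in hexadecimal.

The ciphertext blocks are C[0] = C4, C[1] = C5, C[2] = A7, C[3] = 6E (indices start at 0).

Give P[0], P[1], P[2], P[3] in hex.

CFB decryption: P_i = C_i ⊕ E(K, C_{i−1}), with C_{−1} = IV.
P[0]: E(K, 1A) = E4; C4 ⊕ E4 = 20.
P[1]: E(K, C4) = 3A; C5 ⊕ 3A = FF.
P[2]: E(K, C5) = 3B; A7 ⊕ 3B = 9C.
P[3]: E(K, A7) = 59; 6E ⊕ 59 = 37.

P[0] = 20, P[1] = FF, P[2] = 9C, P[3] = 37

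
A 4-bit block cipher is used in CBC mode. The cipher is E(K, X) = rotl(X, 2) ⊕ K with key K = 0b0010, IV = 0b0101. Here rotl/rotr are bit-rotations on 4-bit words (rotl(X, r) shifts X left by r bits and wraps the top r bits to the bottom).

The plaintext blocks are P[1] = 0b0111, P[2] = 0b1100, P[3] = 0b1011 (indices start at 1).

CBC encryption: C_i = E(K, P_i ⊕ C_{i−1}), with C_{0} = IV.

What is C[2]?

C[1]: P[1] ⊕ 0b0101 = 0b0010; E(K, 0b0010) = 0b1010.
C[2]: P[2] ⊕ 0b1010 = 0b0110; E(K, 0b0110) = 0b1011.

C[2] = 0b1011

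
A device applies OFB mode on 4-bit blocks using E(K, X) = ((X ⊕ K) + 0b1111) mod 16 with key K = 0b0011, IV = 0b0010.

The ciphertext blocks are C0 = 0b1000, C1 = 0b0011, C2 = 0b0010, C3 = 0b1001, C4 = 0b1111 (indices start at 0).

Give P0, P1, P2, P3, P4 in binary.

P0 = 0b1000, P1 = 0b0001, P2 = 0b0010, P3 = 0b1011, P4 = 0b1111

OFB decryption: S_i = E(K, S_{i−1}) with S_{−1} = IV; P_i = C_i ⊕ S_i.
P0: S = E(K, 0b0010) = 0b0000; 0b1000 ⊕ 0b0000 = 0b1000.
P1: S = E(K, 0b0000) = 0b0010; 0b0011 ⊕ 0b0010 = 0b0001.
P2: S = E(K, 0b0010) = 0b0000; 0b0010 ⊕ 0b0000 = 0b0010.
P3: S = E(K, 0b0000) = 0b0010; 0b1001 ⊕ 0b0010 = 0b1011.
P4: S = E(K, 0b0010) = 0b0000; 0b1111 ⊕ 0b0000 = 0b1111.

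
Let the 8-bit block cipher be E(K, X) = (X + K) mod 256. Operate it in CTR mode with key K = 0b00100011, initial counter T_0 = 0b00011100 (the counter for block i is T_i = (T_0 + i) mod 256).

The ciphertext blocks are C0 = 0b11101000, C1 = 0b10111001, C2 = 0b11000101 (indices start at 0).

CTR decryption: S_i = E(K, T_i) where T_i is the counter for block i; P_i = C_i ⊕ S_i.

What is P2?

P2 = 0b10000100

P2: T = 0b00011110, S = E(K, T) = 0b01000001; 0b11000101 ⊕ 0b01000001 = 0b10000100.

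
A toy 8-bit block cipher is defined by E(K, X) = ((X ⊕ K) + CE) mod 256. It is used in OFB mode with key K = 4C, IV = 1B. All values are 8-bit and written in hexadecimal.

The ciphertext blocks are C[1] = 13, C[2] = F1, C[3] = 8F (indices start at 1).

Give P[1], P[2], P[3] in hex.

OFB decryption: S_i = E(K, S_{i−1}) with S_{0} = IV; P_i = C_i ⊕ S_i.
P[1]: S = E(K, 1B) = 25; 13 ⊕ 25 = 36.
P[2]: S = E(K, 25) = 37; F1 ⊕ 37 = C6.
P[3]: S = E(K, 37) = 49; 8F ⊕ 49 = C6.

P[1] = 36, P[2] = C6, P[3] = C6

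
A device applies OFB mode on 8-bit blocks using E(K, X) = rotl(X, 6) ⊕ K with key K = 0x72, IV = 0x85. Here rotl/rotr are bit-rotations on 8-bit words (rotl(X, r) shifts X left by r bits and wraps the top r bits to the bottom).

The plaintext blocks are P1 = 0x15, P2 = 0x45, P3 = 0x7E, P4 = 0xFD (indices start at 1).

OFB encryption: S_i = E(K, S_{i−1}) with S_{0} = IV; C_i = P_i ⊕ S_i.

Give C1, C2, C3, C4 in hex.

C1: S = E(K, 0x85) = 0x13; 0x15 ⊕ 0x13 = 0x06.
C2: S = E(K, 0x13) = 0xB6; 0x45 ⊕ 0xB6 = 0xF3.
C3: S = E(K, 0xB6) = 0xDF; 0x7E ⊕ 0xDF = 0xA1.
C4: S = E(K, 0xDF) = 0x85; 0xFD ⊕ 0x85 = 0x78.

C1 = 0x06, C2 = 0xF3, C3 = 0xA1, C4 = 0x78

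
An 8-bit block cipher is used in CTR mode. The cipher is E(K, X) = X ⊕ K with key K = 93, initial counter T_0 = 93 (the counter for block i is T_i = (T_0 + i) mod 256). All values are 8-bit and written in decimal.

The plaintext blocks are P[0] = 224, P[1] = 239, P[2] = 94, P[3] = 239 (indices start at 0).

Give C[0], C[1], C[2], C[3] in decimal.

C[0] = 224, C[1] = 236, C[2] = 92, C[3] = 210

CTR encryption: S_i = E(K, T_i) where T_i is the counter for block i; C_i = P_i ⊕ S_i.
C[0]: T = 93, S = E(K, T) = 0; 224 ⊕ 0 = 224.
C[1]: T = 94, S = E(K, T) = 3; 239 ⊕ 3 = 236.
C[2]: T = 95, S = E(K, T) = 2; 94 ⊕ 2 = 92.
C[3]: T = 96, S = E(K, T) = 61; 239 ⊕ 61 = 210.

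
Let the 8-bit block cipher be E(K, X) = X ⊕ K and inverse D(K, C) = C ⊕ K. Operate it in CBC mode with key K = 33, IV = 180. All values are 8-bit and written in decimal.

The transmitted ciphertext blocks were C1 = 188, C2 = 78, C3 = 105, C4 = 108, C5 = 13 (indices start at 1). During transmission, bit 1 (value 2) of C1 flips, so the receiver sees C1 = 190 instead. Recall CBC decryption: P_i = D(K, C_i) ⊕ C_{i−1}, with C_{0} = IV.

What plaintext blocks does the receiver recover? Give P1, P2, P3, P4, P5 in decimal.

P1 = 43, P2 = 209, P3 = 6, P4 = 36, P5 = 64

Only C1 changed, to 190. In CBC, a change in C_i garbles P_i and flips the same bit in P_{i+1}. Decrypting the received ciphertext:
P1: D(K, 190) = 159; 159 ⊕ 180 = 43.
P2: D(K, 78) = 111; 111 ⊕ 190 = 209.
P3: D(K, 105) = 72; 72 ⊕ 78 = 6.
P4: D(K, 108) = 77; 77 ⊕ 105 = 36.
P5: D(K, 13) = 44; 44 ⊕ 108 = 64.
Blocks that differ from the original plaintext: P1, P2.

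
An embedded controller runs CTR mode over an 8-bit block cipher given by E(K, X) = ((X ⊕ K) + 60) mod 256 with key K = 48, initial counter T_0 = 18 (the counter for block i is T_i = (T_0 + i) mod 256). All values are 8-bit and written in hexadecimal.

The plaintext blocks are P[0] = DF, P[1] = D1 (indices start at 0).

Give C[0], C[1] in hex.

CTR encryption: S_i = E(K, T_i) where T_i is the counter for block i; C_i = P_i ⊕ S_i.
C[0]: T = 18, S = E(K, T) = B0; DF ⊕ B0 = 6F.
C[1]: T = 19, S = E(K, T) = B1; D1 ⊕ B1 = 60.

C[0] = 6F, C[1] = 60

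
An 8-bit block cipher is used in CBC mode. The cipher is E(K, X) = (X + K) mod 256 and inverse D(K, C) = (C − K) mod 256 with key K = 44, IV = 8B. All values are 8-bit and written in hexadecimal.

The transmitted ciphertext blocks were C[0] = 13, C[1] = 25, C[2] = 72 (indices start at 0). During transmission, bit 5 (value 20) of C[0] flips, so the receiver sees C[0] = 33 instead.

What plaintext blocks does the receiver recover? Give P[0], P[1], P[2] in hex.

P[0] = 64, P[1] = D2, P[2] = 0B

CBC decryption: P_i = D(K, C_i) ⊕ C_{i−1}, with C_{−1} = IV.
Only C[0] changed, to 33. In CBC, a change in C_i garbles P_i and flips the same bit in P_{i+1}. Decrypting the received ciphertext:
P[0]: D(K, 33) = EF; EF ⊕ 8B = 64.
P[1]: D(K, 25) = E1; E1 ⊕ 33 = D2.
P[2]: D(K, 72) = 2E; 2E ⊕ 25 = 0B.
Blocks that differ from the original plaintext: P[0], P[1].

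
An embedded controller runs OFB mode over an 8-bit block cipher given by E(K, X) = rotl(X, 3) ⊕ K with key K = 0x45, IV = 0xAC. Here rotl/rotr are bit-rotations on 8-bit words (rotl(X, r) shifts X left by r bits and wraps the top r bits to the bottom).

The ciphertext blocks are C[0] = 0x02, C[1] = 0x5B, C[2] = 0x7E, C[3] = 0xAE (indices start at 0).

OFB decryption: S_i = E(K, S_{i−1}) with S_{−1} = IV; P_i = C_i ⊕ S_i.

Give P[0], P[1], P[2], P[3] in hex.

P[0] = 0x22, P[1] = 0x1F, P[2] = 0x19, P[3] = 0xD0

P[0]: S = E(K, 0xAC) = 0x20; 0x02 ⊕ 0x20 = 0x22.
P[1]: S = E(K, 0x20) = 0x44; 0x5B ⊕ 0x44 = 0x1F.
P[2]: S = E(K, 0x44) = 0x67; 0x7E ⊕ 0x67 = 0x19.
P[3]: S = E(K, 0x67) = 0x7E; 0xAE ⊕ 0x7E = 0xD0.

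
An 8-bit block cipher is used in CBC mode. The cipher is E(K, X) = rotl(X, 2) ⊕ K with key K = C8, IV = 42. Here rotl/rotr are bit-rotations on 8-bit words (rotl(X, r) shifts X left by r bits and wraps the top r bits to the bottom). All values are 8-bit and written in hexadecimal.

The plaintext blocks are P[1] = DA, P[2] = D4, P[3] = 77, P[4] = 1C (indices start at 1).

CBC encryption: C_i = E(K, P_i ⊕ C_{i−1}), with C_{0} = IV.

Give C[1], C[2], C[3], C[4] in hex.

C[1]: P[1] ⊕ 42 = 98; E(K, 98) = AA.
C[2]: P[2] ⊕ AA = 7E; E(K, 7E) = 31.
C[3]: P[3] ⊕ 31 = 46; E(K, 46) = D1.
C[4]: P[4] ⊕ D1 = CD; E(K, CD) = FF.

C[1] = AA, C[2] = 31, C[3] = D1, C[4] = FF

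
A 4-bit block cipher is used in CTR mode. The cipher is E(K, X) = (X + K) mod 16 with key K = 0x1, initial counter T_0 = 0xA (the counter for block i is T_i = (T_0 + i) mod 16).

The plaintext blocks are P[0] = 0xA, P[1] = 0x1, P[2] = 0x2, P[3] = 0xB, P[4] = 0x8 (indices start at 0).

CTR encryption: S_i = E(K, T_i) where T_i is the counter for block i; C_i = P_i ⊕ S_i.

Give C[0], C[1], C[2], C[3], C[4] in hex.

C[0]: T = 0xA, S = E(K, T) = 0xB; 0xA ⊕ 0xB = 0x1.
C[1]: T = 0xB, S = E(K, T) = 0xC; 0x1 ⊕ 0xC = 0xD.
C[2]: T = 0xC, S = E(K, T) = 0xD; 0x2 ⊕ 0xD = 0xF.
C[3]: T = 0xD, S = E(K, T) = 0xE; 0xB ⊕ 0xE = 0x5.
C[4]: T = 0xE, S = E(K, T) = 0xF; 0x8 ⊕ 0xF = 0x7.

C[0] = 0x1, C[1] = 0xD, C[2] = 0xF, C[3] = 0x5, C[4] = 0x7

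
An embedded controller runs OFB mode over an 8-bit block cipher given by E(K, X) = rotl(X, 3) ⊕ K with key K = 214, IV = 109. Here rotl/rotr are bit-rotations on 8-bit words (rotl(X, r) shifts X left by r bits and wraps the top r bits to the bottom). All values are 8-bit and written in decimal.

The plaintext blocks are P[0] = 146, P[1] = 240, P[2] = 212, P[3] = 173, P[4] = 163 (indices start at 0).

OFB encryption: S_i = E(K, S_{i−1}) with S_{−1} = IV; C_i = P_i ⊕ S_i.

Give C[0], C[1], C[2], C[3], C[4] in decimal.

C[0]: S = E(K, 109) = 189; 146 ⊕ 189 = 47.
C[1]: S = E(K, 189) = 59; 240 ⊕ 59 = 203.
C[2]: S = E(K, 59) = 15; 212 ⊕ 15 = 219.
C[3]: S = E(K, 15) = 174; 173 ⊕ 174 = 3.
C[4]: S = E(K, 174) = 163; 163 ⊕ 163 = 0.

C[0] = 47, C[1] = 203, C[2] = 219, C[3] = 3, C[4] = 0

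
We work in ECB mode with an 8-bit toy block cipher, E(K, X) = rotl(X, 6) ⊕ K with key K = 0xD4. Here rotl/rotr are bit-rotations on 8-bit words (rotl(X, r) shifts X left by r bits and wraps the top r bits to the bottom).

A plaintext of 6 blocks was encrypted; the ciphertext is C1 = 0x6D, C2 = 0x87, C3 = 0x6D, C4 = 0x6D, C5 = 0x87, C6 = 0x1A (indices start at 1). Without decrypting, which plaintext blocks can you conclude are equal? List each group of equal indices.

P1 = P3 = P4; P2 = P5

ECB encrypts each block independently with the same key, so equal ciphertext blocks imply equal plaintext blocks.
C1 = C3 = C4 = 0x6D, so P1 = P3 = P4.
C2 = C5 = 0x87, so P2 = P5.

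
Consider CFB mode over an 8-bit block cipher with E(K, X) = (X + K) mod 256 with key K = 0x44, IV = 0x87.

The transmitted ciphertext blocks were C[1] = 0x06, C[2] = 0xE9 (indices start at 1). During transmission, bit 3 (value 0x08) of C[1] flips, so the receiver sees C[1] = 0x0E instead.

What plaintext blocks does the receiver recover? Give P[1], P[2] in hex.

P[1] = 0xC5, P[2] = 0xBB

CFB decryption: P_i = C_i ⊕ E(K, C_{i−1}), with C_{0} = IV.
Only C[1] changed, to 0x0E. In CFB, a change in C_i flips the same bit in P_i and garbles P_{i+1}. Decrypting the received ciphertext:
P[1]: E(K, 0x87) = 0xCB; 0x0E ⊕ 0xCB = 0xC5.
P[2]: E(K, 0x0E) = 0x52; 0xE9 ⊕ 0x52 = 0xBB.
Blocks that differ from the original plaintext: P[1], P[2].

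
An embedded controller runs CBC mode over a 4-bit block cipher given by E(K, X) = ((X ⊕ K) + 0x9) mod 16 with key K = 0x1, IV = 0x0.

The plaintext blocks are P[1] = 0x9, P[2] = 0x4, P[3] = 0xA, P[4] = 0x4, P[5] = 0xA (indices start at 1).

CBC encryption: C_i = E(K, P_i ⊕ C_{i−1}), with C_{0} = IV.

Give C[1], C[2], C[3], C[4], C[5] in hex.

C[1]: P[1] ⊕ 0x0 = 0x9; E(K, 0x9) = 0x1.
C[2]: P[2] ⊕ 0x1 = 0x5; E(K, 0x5) = 0xD.
C[3]: P[3] ⊕ 0xD = 0x7; E(K, 0x7) = 0xF.
C[4]: P[4] ⊕ 0xF = 0xB; E(K, 0xB) = 0x3.
C[5]: P[5] ⊕ 0x3 = 0x9; E(K, 0x9) = 0x1.

C[1] = 0x1, C[2] = 0xD, C[3] = 0xF, C[4] = 0x3, C[5] = 0x1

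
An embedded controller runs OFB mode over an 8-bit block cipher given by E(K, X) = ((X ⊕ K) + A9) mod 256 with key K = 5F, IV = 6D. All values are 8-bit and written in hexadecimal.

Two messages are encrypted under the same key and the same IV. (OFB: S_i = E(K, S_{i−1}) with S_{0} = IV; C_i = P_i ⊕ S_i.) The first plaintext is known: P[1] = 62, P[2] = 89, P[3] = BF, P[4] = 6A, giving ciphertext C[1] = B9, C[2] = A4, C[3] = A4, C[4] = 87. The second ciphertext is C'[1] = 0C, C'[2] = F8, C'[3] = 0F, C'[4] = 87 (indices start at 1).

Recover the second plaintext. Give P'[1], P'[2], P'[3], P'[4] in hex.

In OFB with a reused IV, both messages share the same keystream S_i, so C_i ⊕ C'_i = P_i ⊕ P'_i and thus P'_i = P_i ⊕ C_i ⊕ C'_i.
P'[1]: 62 ⊕ B9 ⊕ 0C = D7.
P'[2]: 89 ⊕ A4 ⊕ F8 = D5.
P'[3]: BF ⊕ A4 ⊕ 0F = 14.
P'[4]: 6A ⊕ 87 ⊕ 87 = 6A.

P'[1] = D7, P'[2] = D5, P'[3] = 14, P'[4] = 6A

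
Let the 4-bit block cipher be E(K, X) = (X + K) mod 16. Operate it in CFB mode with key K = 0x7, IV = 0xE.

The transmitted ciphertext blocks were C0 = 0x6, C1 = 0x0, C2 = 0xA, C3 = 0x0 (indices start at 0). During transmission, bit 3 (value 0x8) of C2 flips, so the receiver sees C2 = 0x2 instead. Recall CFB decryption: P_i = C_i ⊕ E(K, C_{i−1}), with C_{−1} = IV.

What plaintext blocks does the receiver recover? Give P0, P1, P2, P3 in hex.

P0 = 0x3, P1 = 0xD, P2 = 0x5, P3 = 0x9

Only C2 changed, to 0x2. In CFB, a change in C_i flips the same bit in P_i and garbles P_{i+1}. Decrypting the received ciphertext:
P0: E(K, 0xE) = 0x5; 0x6 ⊕ 0x5 = 0x3.
P1: E(K, 0x6) = 0xD; 0x0 ⊕ 0xD = 0xD.
P2: E(K, 0x0) = 0x7; 0x2 ⊕ 0x7 = 0x5.
P3: E(K, 0x2) = 0x9; 0x0 ⊕ 0x9 = 0x9.
Blocks that differ from the original plaintext: P2, P3.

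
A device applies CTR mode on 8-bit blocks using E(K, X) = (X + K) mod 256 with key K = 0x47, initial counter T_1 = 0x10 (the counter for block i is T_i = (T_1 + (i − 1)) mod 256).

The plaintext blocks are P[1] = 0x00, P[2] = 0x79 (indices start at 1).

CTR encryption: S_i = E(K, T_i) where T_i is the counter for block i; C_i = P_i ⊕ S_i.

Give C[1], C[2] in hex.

C[1] = 0x57, C[2] = 0x21

C[1]: T = 0x10, S = E(K, T) = 0x57; 0x00 ⊕ 0x57 = 0x57.
C[2]: T = 0x11, S = E(K, T) = 0x58; 0x79 ⊕ 0x58 = 0x21.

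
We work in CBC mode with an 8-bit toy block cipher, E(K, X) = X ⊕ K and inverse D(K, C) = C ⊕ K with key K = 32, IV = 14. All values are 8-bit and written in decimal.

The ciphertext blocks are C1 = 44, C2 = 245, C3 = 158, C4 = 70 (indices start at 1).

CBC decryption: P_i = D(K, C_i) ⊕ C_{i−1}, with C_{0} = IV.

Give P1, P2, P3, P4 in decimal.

P1: D(K, 44) = 12; 12 ⊕ 14 = 2.
P2: D(K, 245) = 213; 213 ⊕ 44 = 249.
P3: D(K, 158) = 190; 190 ⊕ 245 = 75.
P4: D(K, 70) = 102; 102 ⊕ 158 = 248.

P1 = 2, P2 = 249, P3 = 75, P4 = 248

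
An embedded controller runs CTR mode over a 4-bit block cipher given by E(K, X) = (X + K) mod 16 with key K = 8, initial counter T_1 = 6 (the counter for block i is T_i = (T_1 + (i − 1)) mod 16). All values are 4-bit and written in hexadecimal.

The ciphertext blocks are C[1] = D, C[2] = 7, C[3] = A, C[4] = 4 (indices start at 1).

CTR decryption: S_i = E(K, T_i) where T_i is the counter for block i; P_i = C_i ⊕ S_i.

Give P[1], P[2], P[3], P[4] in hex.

P[1] = 3, P[2] = 8, P[3] = A, P[4] = 5

P[1]: T = 6, S = E(K, T) = E; D ⊕ E = 3.
P[2]: T = 7, S = E(K, T) = F; 7 ⊕ F = 8.
P[3]: T = 8, S = E(K, T) = 0; A ⊕ 0 = A.
P[4]: T = 9, S = E(K, T) = 1; 4 ⊕ 1 = 5.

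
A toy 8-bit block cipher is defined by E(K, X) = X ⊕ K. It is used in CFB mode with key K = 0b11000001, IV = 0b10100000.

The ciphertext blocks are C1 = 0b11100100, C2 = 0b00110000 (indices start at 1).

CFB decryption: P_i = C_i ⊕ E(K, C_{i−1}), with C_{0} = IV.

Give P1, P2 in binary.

P1 = 0b10000101, P2 = 0b00010101

P1: E(K, 0b10100000) = 0b01100001; 0b11100100 ⊕ 0b01100001 = 0b10000101.
P2: E(K, 0b11100100) = 0b00100101; 0b00110000 ⊕ 0b00100101 = 0b00010101.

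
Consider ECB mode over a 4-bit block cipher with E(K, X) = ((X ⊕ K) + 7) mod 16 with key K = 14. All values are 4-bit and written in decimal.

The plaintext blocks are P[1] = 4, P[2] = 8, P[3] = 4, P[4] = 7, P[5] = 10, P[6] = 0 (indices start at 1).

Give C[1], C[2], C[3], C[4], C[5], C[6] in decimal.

ECB encryption: C_i = E(K, P_i).
C[1]: E(K, 4) = 1.
C[2]: E(K, 8) = 13.
C[3]: E(K, 4) = 1.
C[4]: E(K, 7) = 0.
C[5]: E(K, 10) = 11.
C[6]: E(K, 0) = 5.

C[1] = 1, C[2] = 13, C[3] = 1, C[4] = 0, C[5] = 11, C[6] = 5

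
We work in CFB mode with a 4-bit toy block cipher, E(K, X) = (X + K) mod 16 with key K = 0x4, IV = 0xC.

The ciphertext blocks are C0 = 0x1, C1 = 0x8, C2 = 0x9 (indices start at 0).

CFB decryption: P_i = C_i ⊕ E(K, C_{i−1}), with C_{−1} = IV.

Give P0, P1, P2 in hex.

P0 = 0x1, P1 = 0xD, P2 = 0x5

P0: E(K, 0xC) = 0x0; 0x1 ⊕ 0x0 = 0x1.
P1: E(K, 0x1) = 0x5; 0x8 ⊕ 0x5 = 0xD.
P2: E(K, 0x8) = 0xC; 0x9 ⊕ 0xC = 0x5.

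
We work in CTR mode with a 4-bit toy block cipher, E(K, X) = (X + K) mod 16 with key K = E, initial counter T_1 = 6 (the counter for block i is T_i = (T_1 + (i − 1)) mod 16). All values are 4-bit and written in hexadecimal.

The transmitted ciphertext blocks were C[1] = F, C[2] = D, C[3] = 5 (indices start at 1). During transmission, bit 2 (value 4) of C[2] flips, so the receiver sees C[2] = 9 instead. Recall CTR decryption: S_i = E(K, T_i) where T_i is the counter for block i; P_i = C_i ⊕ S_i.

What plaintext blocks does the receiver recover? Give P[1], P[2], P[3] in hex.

P[1] = B, P[2] = C, P[3] = 3

Only C[2] changed, to 9. In CTR, a change in C_i flips the same bit in P_i only; the keystream is unaffected. Decrypting the received ciphertext:
P[1]: T = 6, S = E(K, T) = 4; F ⊕ 4 = B.
P[2]: T = 7, S = E(K, T) = 5; 9 ⊕ 5 = C.
P[3]: T = 8, S = E(K, T) = 6; 5 ⊕ 6 = 3.
Blocks that differ from the original plaintext: P[2].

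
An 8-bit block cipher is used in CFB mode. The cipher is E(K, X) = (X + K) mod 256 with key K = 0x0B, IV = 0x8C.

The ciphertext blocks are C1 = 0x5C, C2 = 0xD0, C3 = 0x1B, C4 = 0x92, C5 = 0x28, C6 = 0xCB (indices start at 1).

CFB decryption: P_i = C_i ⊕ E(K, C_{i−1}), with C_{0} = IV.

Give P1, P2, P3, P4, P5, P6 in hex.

P1 = 0xCB, P2 = 0xB7, P3 = 0xC0, P4 = 0xB4, P5 = 0xB5, P6 = 0xF8

P1: E(K, 0x8C) = 0x97; 0x5C ⊕ 0x97 = 0xCB.
P2: E(K, 0x5C) = 0x67; 0xD0 ⊕ 0x67 = 0xB7.
P3: E(K, 0xD0) = 0xDB; 0x1B ⊕ 0xDB = 0xC0.
P4: E(K, 0x1B) = 0x26; 0x92 ⊕ 0x26 = 0xB4.
P5: E(K, 0x92) = 0x9D; 0x28 ⊕ 0x9D = 0xB5.
P6: E(K, 0x28) = 0x33; 0xCB ⊕ 0x33 = 0xF8.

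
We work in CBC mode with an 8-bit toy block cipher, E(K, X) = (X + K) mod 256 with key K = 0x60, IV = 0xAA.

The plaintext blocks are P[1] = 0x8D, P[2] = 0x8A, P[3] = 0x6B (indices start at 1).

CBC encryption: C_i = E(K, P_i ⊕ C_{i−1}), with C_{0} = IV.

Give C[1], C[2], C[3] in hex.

C[1] = 0x87, C[2] = 0x6D, C[3] = 0x66

C[1]: P[1] ⊕ 0xAA = 0x27; E(K, 0x27) = 0x87.
C[2]: P[2] ⊕ 0x87 = 0x0D; E(K, 0x0D) = 0x6D.
C[3]: P[3] ⊕ 0x6D = 0x06; E(K, 0x06) = 0x66.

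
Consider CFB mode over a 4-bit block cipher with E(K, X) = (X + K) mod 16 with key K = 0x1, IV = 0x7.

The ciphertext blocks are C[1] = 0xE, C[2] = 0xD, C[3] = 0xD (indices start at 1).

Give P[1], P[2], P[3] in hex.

CFB decryption: P_i = C_i ⊕ E(K, C_{i−1}), with C_{0} = IV.
P[1]: E(K, 0x7) = 0x8; 0xE ⊕ 0x8 = 0x6.
P[2]: E(K, 0xE) = 0xF; 0xD ⊕ 0xF = 0x2.
P[3]: E(K, 0xD) = 0xE; 0xD ⊕ 0xE = 0x3.

P[1] = 0x6, P[2] = 0x2, P[3] = 0x3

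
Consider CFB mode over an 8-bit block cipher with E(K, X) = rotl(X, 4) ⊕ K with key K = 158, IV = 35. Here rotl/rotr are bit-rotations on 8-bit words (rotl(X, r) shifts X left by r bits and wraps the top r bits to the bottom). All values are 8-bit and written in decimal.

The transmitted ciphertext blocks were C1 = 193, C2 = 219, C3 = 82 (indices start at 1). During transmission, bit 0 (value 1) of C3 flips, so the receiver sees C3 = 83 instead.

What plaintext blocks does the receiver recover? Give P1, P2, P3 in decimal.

P1 = 109, P2 = 89, P3 = 112

CFB decryption: P_i = C_i ⊕ E(K, C_{i−1}), with C_{0} = IV.
Only C3 changed, to 83. In CFB, a change in C_i flips the same bit in P_i and garbles P_{i+1}. Decrypting the received ciphertext:
P1: E(K, 35) = 172; 193 ⊕ 172 = 109.
P2: E(K, 193) = 130; 219 ⊕ 130 = 89.
P3: E(K, 219) = 35; 83 ⊕ 35 = 112.
Blocks that differ from the original plaintext: P3.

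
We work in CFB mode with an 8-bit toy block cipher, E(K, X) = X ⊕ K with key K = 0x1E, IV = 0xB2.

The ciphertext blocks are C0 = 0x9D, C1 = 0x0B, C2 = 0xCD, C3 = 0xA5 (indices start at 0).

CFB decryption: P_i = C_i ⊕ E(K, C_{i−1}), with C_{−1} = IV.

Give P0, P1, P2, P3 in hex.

P0 = 0x31, P1 = 0x88, P2 = 0xD8, P3 = 0x76

P0: E(K, 0xB2) = 0xAC; 0x9D ⊕ 0xAC = 0x31.
P1: E(K, 0x9D) = 0x83; 0x0B ⊕ 0x83 = 0x88.
P2: E(K, 0x0B) = 0x15; 0xCD ⊕ 0x15 = 0xD8.
P3: E(K, 0xCD) = 0xD3; 0xA5 ⊕ 0xD3 = 0x76.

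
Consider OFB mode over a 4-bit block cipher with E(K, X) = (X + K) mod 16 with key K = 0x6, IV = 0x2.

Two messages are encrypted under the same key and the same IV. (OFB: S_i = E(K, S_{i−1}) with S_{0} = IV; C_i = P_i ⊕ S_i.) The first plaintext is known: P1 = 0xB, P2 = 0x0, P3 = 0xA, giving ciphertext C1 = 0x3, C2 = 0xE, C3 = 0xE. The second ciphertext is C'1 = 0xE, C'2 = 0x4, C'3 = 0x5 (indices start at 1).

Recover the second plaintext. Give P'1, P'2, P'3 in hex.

P'1 = 0x6, P'2 = 0xA, P'3 = 0x1

In OFB with a reused IV, both messages share the same keystream S_i, so C_i ⊕ C'_i = P_i ⊕ P'_i and thus P'_i = P_i ⊕ C_i ⊕ C'_i.
P'1: 0xB ⊕ 0x3 ⊕ 0xE = 0x6.
P'2: 0x0 ⊕ 0xE ⊕ 0x4 = 0xA.
P'3: 0xA ⊕ 0xE ⊕ 0x5 = 0x1.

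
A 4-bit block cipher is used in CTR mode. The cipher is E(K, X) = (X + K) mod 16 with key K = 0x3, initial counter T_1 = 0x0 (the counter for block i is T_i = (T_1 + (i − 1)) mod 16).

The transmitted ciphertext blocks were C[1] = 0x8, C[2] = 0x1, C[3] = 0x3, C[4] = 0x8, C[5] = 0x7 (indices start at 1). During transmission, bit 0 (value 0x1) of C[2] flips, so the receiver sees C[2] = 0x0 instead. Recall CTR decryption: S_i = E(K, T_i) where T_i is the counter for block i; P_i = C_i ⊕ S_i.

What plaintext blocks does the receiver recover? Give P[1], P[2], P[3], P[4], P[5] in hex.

Only C[2] changed, to 0x0. In CTR, a change in C_i flips the same bit in P_i only; the keystream is unaffected. Decrypting the received ciphertext:
P[1]: T = 0x0, S = E(K, T) = 0x3; 0x8 ⊕ 0x3 = 0xB.
P[2]: T = 0x1, S = E(K, T) = 0x4; 0x0 ⊕ 0x4 = 0x4.
P[3]: T = 0x2, S = E(K, T) = 0x5; 0x3 ⊕ 0x5 = 0x6.
P[4]: T = 0x3, S = E(K, T) = 0x6; 0x8 ⊕ 0x6 = 0xE.
P[5]: T = 0x4, S = E(K, T) = 0x7; 0x7 ⊕ 0x7 = 0x0.
Blocks that differ from the original plaintext: P[2].

P[1] = 0xB, P[2] = 0x4, P[3] = 0x6, P[4] = 0xE, P[5] = 0x0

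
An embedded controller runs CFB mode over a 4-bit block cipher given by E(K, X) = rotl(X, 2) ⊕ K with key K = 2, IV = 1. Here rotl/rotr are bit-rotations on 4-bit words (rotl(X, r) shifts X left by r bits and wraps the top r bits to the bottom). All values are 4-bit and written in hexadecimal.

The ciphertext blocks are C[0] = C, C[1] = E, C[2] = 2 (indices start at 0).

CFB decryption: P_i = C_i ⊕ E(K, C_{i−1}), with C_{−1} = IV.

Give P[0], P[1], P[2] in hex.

P[0]: E(K, 1) = 6; C ⊕ 6 = A.
P[1]: E(K, C) = 1; E ⊕ 1 = F.
P[2]: E(K, E) = 9; 2 ⊕ 9 = B.

P[0] = A, P[1] = F, P[2] = B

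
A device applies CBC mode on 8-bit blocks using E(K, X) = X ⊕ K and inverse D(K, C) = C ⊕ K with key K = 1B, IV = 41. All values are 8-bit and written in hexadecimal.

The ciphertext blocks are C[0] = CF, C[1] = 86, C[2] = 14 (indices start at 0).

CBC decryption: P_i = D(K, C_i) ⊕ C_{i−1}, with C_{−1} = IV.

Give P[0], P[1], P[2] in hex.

P[0] = 95, P[1] = 52, P[2] = 89

P[0]: D(K, CF) = D4; D4 ⊕ 41 = 95.
P[1]: D(K, 86) = 9D; 9D ⊕ CF = 52.
P[2]: D(K, 14) = 0F; 0F ⊕ 86 = 89.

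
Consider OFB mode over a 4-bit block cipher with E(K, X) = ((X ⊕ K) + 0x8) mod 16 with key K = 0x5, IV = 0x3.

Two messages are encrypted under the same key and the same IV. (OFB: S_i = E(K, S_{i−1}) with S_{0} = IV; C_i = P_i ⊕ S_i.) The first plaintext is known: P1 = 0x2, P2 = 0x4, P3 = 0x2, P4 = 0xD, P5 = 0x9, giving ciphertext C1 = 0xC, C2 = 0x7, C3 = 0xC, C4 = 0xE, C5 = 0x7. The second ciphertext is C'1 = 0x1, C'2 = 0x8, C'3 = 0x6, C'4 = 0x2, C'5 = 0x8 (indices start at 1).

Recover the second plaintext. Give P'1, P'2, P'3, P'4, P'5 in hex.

P'1 = 0xF, P'2 = 0xB, P'3 = 0x8, P'4 = 0x1, P'5 = 0x6

In OFB with a reused IV, both messages share the same keystream S_i, so C_i ⊕ C'_i = P_i ⊕ P'_i and thus P'_i = P_i ⊕ C_i ⊕ C'_i.
P'1: 0x2 ⊕ 0xC ⊕ 0x1 = 0xF.
P'2: 0x4 ⊕ 0x7 ⊕ 0x8 = 0xB.
P'3: 0x2 ⊕ 0xC ⊕ 0x6 = 0x8.
P'4: 0xD ⊕ 0xE ⊕ 0x2 = 0x1.
P'5: 0x9 ⊕ 0x7 ⊕ 0x8 = 0x6.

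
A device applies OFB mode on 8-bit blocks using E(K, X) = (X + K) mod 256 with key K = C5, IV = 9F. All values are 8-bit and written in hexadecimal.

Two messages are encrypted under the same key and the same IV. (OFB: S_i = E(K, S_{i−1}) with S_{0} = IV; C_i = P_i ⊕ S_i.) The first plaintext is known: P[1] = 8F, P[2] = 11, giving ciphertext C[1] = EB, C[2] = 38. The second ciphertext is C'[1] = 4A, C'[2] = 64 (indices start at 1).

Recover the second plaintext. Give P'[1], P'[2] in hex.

P'[1] = 2E, P'[2] = 4D

In OFB with a reused IV, both messages share the same keystream S_i, so C_i ⊕ C'_i = P_i ⊕ P'_i and thus P'_i = P_i ⊕ C_i ⊕ C'_i.
P'[1]: 8F ⊕ EB ⊕ 4A = 2E.
P'[2]: 11 ⊕ 38 ⊕ 64 = 4D.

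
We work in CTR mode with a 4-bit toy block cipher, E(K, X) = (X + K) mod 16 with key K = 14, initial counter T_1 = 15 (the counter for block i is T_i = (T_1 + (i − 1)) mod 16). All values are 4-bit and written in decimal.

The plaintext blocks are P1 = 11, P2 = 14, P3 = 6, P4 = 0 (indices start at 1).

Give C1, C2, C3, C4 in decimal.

CTR encryption: S_i = E(K, T_i) where T_i is the counter for block i; C_i = P_i ⊕ S_i.
C1: T = 15, S = E(K, T) = 13; 11 ⊕ 13 = 6.
C2: T = 0, S = E(K, T) = 14; 14 ⊕ 14 = 0.
C3: T = 1, S = E(K, T) = 15; 6 ⊕ 15 = 9.
C4: T = 2, S = E(K, T) = 0; 0 ⊕ 0 = 0.

C1 = 6, C2 = 0, C3 = 9, C4 = 0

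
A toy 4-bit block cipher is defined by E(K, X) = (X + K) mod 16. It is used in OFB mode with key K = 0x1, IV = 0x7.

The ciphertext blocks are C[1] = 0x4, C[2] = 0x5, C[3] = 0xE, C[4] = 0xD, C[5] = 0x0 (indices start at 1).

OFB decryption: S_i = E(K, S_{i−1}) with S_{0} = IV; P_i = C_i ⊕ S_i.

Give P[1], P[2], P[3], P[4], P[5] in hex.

P[1]: S = E(K, 0x7) = 0x8; 0x4 ⊕ 0x8 = 0xC.
P[2]: S = E(K, 0x8) = 0x9; 0x5 ⊕ 0x9 = 0xC.
P[3]: S = E(K, 0x9) = 0xA; 0xE ⊕ 0xA = 0x4.
P[4]: S = E(K, 0xA) = 0xB; 0xD ⊕ 0xB = 0x6.
P[5]: S = E(K, 0xB) = 0xC; 0x0 ⊕ 0xC = 0xC.

P[1] = 0xC, P[2] = 0xC, P[3] = 0x4, P[4] = 0x6, P[5] = 0xC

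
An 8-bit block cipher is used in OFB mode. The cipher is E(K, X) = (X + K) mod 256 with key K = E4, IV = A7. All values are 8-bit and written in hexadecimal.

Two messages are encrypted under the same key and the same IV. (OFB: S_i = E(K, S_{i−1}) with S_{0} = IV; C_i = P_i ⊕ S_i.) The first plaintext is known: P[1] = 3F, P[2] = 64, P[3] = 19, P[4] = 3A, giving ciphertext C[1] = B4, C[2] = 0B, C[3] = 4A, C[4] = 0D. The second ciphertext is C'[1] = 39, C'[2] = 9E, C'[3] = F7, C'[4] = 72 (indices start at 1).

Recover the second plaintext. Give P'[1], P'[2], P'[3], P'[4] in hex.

In OFB with a reused IV, both messages share the same keystream S_i, so C_i ⊕ C'_i = P_i ⊕ P'_i and thus P'_i = P_i ⊕ C_i ⊕ C'_i.
P'[1]: 3F ⊕ B4 ⊕ 39 = B2.
P'[2]: 64 ⊕ 0B ⊕ 9E = F1.
P'[3]: 19 ⊕ 4A ⊕ F7 = A4.
P'[4]: 3A ⊕ 0D ⊕ 72 = 45.

P'[1] = B2, P'[2] = F1, P'[3] = A4, P'[4] = 45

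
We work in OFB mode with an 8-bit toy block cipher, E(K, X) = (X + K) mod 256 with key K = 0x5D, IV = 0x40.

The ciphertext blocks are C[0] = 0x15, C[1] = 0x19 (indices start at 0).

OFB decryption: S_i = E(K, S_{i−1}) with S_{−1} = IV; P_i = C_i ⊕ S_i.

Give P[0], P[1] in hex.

P[0] = 0x88, P[1] = 0xE3

P[0]: S = E(K, 0x40) = 0x9D; 0x15 ⊕ 0x9D = 0x88.
P[1]: S = E(K, 0x9D) = 0xFA; 0x19 ⊕ 0xFA = 0xE3.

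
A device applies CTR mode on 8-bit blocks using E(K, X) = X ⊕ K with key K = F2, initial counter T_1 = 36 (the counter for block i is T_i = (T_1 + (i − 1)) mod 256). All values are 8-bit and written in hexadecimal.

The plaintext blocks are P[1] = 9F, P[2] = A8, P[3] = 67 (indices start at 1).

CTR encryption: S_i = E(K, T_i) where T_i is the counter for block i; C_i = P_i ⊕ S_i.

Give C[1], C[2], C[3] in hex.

C[1] = 5B, C[2] = 6D, C[3] = AD

C[1]: T = 36, S = E(K, T) = C4; 9F ⊕ C4 = 5B.
C[2]: T = 37, S = E(K, T) = C5; A8 ⊕ C5 = 6D.
C[3]: T = 38, S = E(K, T) = CA; 67 ⊕ CA = AD.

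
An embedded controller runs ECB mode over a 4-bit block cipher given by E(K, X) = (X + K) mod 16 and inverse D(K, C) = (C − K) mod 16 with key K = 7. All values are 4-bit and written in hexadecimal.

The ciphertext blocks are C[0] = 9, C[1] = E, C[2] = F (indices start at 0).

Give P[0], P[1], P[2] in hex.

ECB decryption: P_i = D(K, C_i).
P[0]: D(K, 9) = 2.
P[1]: D(K, E) = 7.
P[2]: D(K, F) = 8.

P[0] = 2, P[1] = 7, P[2] = 8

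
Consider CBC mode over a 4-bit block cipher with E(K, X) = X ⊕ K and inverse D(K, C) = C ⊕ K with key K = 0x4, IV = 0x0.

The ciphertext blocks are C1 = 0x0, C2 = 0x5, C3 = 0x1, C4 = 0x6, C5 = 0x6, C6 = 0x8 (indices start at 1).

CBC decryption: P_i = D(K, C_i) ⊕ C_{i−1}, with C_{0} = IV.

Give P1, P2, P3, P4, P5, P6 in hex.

P1 = 0x4, P2 = 0x1, P3 = 0x0, P4 = 0x3, P5 = 0x4, P6 = 0xA

P1: D(K, 0x0) = 0x4; 0x4 ⊕ 0x0 = 0x4.
P2: D(K, 0x5) = 0x1; 0x1 ⊕ 0x0 = 0x1.
P3: D(K, 0x1) = 0x5; 0x5 ⊕ 0x5 = 0x0.
P4: D(K, 0x6) = 0x2; 0x2 ⊕ 0x1 = 0x3.
P5: D(K, 0x6) = 0x2; 0x2 ⊕ 0x6 = 0x4.
P6: D(K, 0x8) = 0xC; 0xC ⊕ 0x6 = 0xA.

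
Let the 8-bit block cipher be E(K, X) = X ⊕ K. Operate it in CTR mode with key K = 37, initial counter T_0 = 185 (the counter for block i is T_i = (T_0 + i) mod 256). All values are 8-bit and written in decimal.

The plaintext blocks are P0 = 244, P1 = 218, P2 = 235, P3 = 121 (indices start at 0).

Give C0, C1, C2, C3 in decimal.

C0 = 104, C1 = 69, C2 = 117, C3 = 224

CTR encryption: S_i = E(K, T_i) where T_i is the counter for block i; C_i = P_i ⊕ S_i.
C0: T = 185, S = E(K, T) = 156; 244 ⊕ 156 = 104.
C1: T = 186, S = E(K, T) = 159; 218 ⊕ 159 = 69.
C2: T = 187, S = E(K, T) = 158; 235 ⊕ 158 = 117.
C3: T = 188, S = E(K, T) = 153; 121 ⊕ 153 = 224.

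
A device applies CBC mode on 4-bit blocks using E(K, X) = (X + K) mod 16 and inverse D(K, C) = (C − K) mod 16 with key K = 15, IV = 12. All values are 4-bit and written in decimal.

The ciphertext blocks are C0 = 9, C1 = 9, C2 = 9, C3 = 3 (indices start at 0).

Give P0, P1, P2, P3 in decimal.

CBC decryption: P_i = D(K, C_i) ⊕ C_{i−1}, with C_{−1} = IV.
P0: D(K, 9) = 10; 10 ⊕ 12 = 6.
P1: D(K, 9) = 10; 10 ⊕ 9 = 3.
P2: D(K, 9) = 10; 10 ⊕ 9 = 3.
P3: D(K, 3) = 4; 4 ⊕ 9 = 13.

P0 = 6, P1 = 3, P2 = 3, P3 = 13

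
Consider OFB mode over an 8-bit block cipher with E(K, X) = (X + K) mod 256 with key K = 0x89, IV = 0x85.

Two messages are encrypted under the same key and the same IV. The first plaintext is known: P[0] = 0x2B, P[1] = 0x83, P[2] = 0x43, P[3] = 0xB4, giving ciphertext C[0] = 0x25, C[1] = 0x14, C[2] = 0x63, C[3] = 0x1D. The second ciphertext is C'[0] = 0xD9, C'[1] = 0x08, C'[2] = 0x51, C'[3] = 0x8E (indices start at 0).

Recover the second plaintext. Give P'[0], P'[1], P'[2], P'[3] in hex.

In OFB with a reused IV, both messages share the same keystream S_i, so C_i ⊕ C'_i = P_i ⊕ P'_i and thus P'_i = P_i ⊕ C_i ⊕ C'_i.
P'[0]: 0x2B ⊕ 0x25 ⊕ 0xD9 = 0xD7.
P'[1]: 0x83 ⊕ 0x14 ⊕ 0x08 = 0x9F.
P'[2]: 0x43 ⊕ 0x63 ⊕ 0x51 = 0x71.
P'[3]: 0xB4 ⊕ 0x1D ⊕ 0x8E = 0x27.

P'[0] = 0xD7, P'[1] = 0x9F, P'[2] = 0x71, P'[3] = 0x27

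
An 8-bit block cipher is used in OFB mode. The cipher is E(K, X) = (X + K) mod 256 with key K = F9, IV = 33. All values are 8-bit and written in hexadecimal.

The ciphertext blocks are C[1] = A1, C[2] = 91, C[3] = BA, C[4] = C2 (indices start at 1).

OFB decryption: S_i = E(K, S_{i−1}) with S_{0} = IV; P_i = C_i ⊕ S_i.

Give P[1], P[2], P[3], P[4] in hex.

P[1] = 8D, P[2] = B4, P[3] = A4, P[4] = D5

P[1]: S = E(K, 33) = 2C; A1 ⊕ 2C = 8D.
P[2]: S = E(K, 2C) = 25; 91 ⊕ 25 = B4.
P[3]: S = E(K, 25) = 1E; BA ⊕ 1E = A4.
P[4]: S = E(K, 1E) = 17; C2 ⊕ 17 = D5.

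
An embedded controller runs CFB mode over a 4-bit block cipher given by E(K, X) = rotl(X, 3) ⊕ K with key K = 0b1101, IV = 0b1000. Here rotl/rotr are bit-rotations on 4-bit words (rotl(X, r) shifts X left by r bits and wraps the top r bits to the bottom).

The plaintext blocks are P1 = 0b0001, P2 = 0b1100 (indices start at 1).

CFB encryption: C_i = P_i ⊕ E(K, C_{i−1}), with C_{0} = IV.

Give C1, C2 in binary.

C1: E(K, 0b1000) = 0b1001; 0b0001 ⊕ 0b1001 = 0b1000.
C2: E(K, 0b1000) = 0b1001; 0b1100 ⊕ 0b1001 = 0b0101.

C1 = 0b1000, C2 = 0b0101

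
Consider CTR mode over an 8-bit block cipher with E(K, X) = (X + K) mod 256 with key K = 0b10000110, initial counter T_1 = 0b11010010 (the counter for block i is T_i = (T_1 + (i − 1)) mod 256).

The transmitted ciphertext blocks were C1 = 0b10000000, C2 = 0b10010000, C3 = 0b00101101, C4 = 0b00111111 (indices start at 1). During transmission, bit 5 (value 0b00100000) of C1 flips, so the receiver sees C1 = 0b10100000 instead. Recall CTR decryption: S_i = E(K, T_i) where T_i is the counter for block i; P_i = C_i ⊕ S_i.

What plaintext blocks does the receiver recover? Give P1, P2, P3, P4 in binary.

P1 = 0b11111000, P2 = 0b11001001, P3 = 0b01110111, P4 = 0b01100100

Only C1 changed, to 0b10100000. In CTR, a change in C_i flips the same bit in P_i only; the keystream is unaffected. Decrypting the received ciphertext:
P1: T = 0b11010010, S = E(K, T) = 0b01011000; 0b10100000 ⊕ 0b01011000 = 0b11111000.
P2: T = 0b11010011, S = E(K, T) = 0b01011001; 0b10010000 ⊕ 0b01011001 = 0b11001001.
P3: T = 0b11010100, S = E(K, T) = 0b01011010; 0b00101101 ⊕ 0b01011010 = 0b01110111.
P4: T = 0b11010101, S = E(K, T) = 0b01011011; 0b00111111 ⊕ 0b01011011 = 0b01100100.
Blocks that differ from the original plaintext: P1.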